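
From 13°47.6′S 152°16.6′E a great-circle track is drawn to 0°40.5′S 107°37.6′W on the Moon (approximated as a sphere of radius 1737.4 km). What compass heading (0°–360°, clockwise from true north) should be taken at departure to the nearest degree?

Δλ = 100.097° = 1.7470 rad.
y = sin Δλ · cos φ₂ = (0.9845)(0.9999) = 0.9844
x = cos φ₁ sin φ₂ − sin φ₁ cos φ₂ cos Δλ = (0.9712)(-0.0118) − (-0.2384)(0.9999)(-0.1753) = -0.0532
θ = atan2(y, x) = 93.10°, so the bearing is 93°.

93°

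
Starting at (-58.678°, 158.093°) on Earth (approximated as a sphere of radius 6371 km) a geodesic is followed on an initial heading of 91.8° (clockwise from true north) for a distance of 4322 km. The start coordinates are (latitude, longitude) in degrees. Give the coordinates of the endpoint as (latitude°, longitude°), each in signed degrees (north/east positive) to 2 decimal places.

-42.48°, -143.64°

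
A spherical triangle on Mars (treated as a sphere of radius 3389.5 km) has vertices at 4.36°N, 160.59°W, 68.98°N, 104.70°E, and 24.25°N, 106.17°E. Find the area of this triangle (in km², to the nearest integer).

8843569 km²

Side lengths (central angles): a = 0.7808, b = 1.5910, c = 1.5292 rad; semiperimeter s = 1.9505.
By l'Huilier's theorem, tan(E/4) = √[tan(s/2) tan((s−a)/2) tan((s−b)/2) tan((s−c)/2)], giving spherical excess E = 0.7698 rad.
Area = E·R² = 0.7698 × (3389.5)² ≈ 8843569 km².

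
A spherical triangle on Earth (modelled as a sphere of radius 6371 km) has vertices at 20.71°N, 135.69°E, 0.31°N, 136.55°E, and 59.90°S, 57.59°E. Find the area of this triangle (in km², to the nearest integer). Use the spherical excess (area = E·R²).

Side lengths (central angles): a = 1.4793, b = 1.7816, c = 0.3563 rad; semiperimeter s = 1.8086.
By l'Huilier's theorem, tan(E/4) = √[tan(s/2) tan((s−a)/2) tan((s−b)/2) tan((s−c)/2)], giving spherical excess E = 0.2013 rad.
Area = E·R² = 0.2013 × (6371)² ≈ 8170542 km².

8170542 km²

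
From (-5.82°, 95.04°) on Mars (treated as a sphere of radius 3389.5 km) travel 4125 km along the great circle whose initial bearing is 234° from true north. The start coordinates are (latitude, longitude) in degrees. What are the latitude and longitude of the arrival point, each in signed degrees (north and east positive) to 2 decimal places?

-35.71°, 25.87°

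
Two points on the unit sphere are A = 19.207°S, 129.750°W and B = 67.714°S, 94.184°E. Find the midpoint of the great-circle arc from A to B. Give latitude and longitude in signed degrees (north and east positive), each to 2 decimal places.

-60.11°, -151.15°

The central angle between A and B is δ = 1.5243 rad.
With f = 0.5, the slerp weights are sin((1−f)δ)/sin δ = 0.6912 and sin(fδ)/sin δ = 0.6912.
Weighted sum of the unit vectors: (0.6912)·(-0.6038,-0.7260,-0.3290) + (0.6912)·(-0.0277,0.3782,-0.9253) = (-0.4365, -0.2404, -0.8670).
Converting back: φ = atan2(z, √(x²+y²)) = -60.11°, λ = atan2(y, x) = -151.15°.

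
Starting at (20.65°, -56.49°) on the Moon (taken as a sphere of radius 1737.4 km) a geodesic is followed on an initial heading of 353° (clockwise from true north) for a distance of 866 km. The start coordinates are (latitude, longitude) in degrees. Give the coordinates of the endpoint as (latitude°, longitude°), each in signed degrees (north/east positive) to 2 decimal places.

Angular distance δ = d/R = 866/1737.4 = 0.49845 rad; initial bearing θ = 6.1610 rad.
sin φ₂ = sin φ₁ cos δ + cos φ₁ sin δ cos θ = (0.3527)(0.8783) + (0.9358)(0.4781)(0.9925) = 0.7538, so φ₂ = 48.92°.
Δλ = atan2(sin θ sin δ cos φ₁, cos δ − sin φ₁ sin φ₂) = atan2(-0.0545, 0.6125) = -5.086°.
λ₂ = -56.490° − 5.086° = -61.58°.

48.92°, -61.58°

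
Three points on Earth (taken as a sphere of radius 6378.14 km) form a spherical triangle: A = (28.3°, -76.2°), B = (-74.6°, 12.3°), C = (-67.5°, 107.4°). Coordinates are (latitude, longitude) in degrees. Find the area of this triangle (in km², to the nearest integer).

22734059 km²

Side lengths (central angles): a = 0.4914, b = 2.4564, c = 2.0386 rad; semiperimeter s = 2.4932.
By l'Huilier's theorem, tan(E/4) = √[tan(s/2) tan((s−a)/2) tan((s−b)/2) tan((s−c)/2)], giving spherical excess E = 0.5588 rad.
Area = E·R² = 0.5588 × (6378.14)² ≈ 22734059 km².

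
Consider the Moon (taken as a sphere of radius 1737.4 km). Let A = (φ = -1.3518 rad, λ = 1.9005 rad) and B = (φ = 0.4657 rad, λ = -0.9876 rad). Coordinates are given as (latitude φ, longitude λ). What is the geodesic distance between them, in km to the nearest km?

In radians: φ₁ = -1.3518, φ₂ = 0.4657, Δλ = -165.476° = -2.8881 rad.
cos c = sin φ₁ sin φ₂ + cos φ₁ cos φ₂ cos Δλ = (-0.9761)(0.4490) + (0.2173)(0.8935)(-0.9680) = -0.62623,
so c = arccos(-0.62623) = 2.24751 rad.
Distance = R·c = 1737.4 × 2.2475 ≈ 3905 km.

3905 km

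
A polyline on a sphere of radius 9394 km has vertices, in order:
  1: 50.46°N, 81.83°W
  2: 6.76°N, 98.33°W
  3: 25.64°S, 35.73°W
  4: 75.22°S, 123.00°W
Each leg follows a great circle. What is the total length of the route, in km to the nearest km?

29385 km

Leg 1→2: central angle 0.7997 rad, distance 7512.2 km.
Leg 2→3: central angle 1.2014 rad, distance 11285.8 km.
Leg 3→4: central angle 1.1270 rad, distance 10587.2 km.
Total: 7512.2 + 11285.8 + 10587.2 ≈ 29385 km.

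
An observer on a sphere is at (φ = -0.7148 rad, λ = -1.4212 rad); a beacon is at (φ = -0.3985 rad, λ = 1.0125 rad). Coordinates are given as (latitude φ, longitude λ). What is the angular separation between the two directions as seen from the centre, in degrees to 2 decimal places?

With latitudes φ₁ = -40.955°, φ₂ = -22.832° and longitude difference Δλ = 139.441°:
Haversine: a = sin²(Δφ/2) + cos φ₁ cos φ₂ sin²(Δλ/2) = 0.0248 + (0.7552)(0.9216)(0.8799) = 0.63723.
Central angle c = 2·arcsin(√a) = 1.84883 rad.
So the angular separation is 105.93°.

105.93°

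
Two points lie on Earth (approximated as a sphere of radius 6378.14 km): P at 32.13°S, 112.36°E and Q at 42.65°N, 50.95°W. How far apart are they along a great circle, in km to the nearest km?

18159 km

Let φ₁ = -0.5608 rad, φ₂ = 0.7444 rad, and Δλ = -2.8503 rad.
cos c = sin φ₁ sin φ₂ + cos φ₁ cos φ₂ cos Δλ = (-0.5318)(0.6775) + (0.8468)(0.7355)(-0.9579) = -0.95695,
so c = arccos(-0.95695) = 2.84711 rad.
Distance = R·c = 6378.14 × 2.8471 ≈ 18159 km.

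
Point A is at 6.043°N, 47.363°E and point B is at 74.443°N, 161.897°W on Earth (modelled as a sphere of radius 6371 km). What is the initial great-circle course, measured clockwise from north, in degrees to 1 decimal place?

With φ₁ = 0.1055, φ₂ = 1.2993, Δλ = 2.6309 rad, the forward-azimuth formula gives
θ = atan2( sin Δλ cos φ₂ , cos φ₁ sin φ₂ − sin φ₁ cos φ₂ cos Δλ ) = atan2(0.1311, 0.9826) = 7.60°.
So the initial bearing is 7.6°.

7.6°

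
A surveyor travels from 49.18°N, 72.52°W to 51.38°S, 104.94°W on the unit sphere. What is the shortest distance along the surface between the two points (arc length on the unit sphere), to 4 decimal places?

With latitudes φ₁ = 49.180°, φ₂ = -51.380° and longitude difference Δλ = -32.420°:
cos c = sin φ₁ sin φ₂ + cos φ₁ cos φ₂ cos Δλ = (0.7568)(-0.7813) + (0.6537)(0.6242)(0.8441) = -0.24686,
so c = arccos(-0.24686) = 1.82023 rad.
On the unit sphere the arc length equals the central angle: 1.8202.

1.8202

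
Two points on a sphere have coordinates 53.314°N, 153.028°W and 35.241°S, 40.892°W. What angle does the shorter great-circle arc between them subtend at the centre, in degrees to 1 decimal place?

130.3°

Let φ₁ = 0.9305 rad, φ₂ = -0.6151 rad, and Δλ = 1.9571 rad.
cos c = sin φ₁ sin φ₂ + cos φ₁ cos φ₂ cos Δλ = (0.8019)(-0.5770) + (0.5974)(0.8167)(-0.3768) = -0.64658,
so c = arccos(-0.64658) = 2.27389 rad.
So the angular separation is 130.3°.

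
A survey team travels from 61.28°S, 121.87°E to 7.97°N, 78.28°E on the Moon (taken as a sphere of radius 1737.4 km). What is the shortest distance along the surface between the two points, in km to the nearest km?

2338 km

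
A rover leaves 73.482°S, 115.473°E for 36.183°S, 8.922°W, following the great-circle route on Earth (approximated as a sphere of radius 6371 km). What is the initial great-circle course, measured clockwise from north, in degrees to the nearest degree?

228°

Δλ = -124.395° = -2.1711 rad.
y = sin Δλ · cos φ₂ = (-0.8252)(0.8071) = -0.6660
x = cos φ₁ sin φ₂ − sin φ₁ cos φ₂ cos Δλ = (0.2843)(-0.5904) − (-0.9587)(0.8071)(-0.5649) = -0.6050
θ = atan2(y, x) = -132.25°; adding 360° gives 228°.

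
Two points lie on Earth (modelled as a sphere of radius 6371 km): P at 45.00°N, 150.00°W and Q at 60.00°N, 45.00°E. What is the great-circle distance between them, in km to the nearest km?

8260 km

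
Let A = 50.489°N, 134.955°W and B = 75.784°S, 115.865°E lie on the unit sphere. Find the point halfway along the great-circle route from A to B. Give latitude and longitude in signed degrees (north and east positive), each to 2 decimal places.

Central angle δ = 2.4968 rad. Interpolating on the sphere with fraction f = 0.5:
P = [sin((1−f)δ)·A + sin(fδ)·B] / sin δ = 1.5780·A + 1.5780·B in Cartesian coordinates,
giving P = (-0.8784, -0.3618, -0.3122), i.e. latitude -18.19°, longitude -157.62°.

-18.19°, -157.62°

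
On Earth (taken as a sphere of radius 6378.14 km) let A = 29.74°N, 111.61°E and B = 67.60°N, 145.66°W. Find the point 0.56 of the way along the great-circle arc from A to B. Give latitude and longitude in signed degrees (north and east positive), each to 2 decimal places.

The central angle between A and B is δ = 1.1748 rad.
With f = 0.56, the slerp weights are sin((1−f)δ)/sin δ = 0.5357 and sin(fδ)/sin δ = 0.6627.
Weighted sum of the unit vectors: (0.5357)·(-0.3198,0.8073,0.4961) + (0.6627)·(-0.3147,-0.2150,0.9245) = (-0.3798, 0.2899, 0.8784).
Converting back: φ = atan2(z, √(x²+y²)) = 61.46°, λ = atan2(y, x) = 142.64°.

61.46°, 142.64°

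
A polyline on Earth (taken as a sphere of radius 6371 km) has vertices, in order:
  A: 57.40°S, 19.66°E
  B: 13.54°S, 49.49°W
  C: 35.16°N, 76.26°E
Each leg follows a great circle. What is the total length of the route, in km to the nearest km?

Leg A→B: central angle 1.1770 rad, distance 7498.9 km.
Leg B→C: central angle 2.2133 rad, distance 14100.9 km.
Total: 7498.9 + 14100.9 ≈ 21600 km.

21600 km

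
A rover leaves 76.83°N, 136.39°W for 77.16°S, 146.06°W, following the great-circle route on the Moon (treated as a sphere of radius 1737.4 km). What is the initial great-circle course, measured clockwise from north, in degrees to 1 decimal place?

With φ₁ = 1.3409, φ₂ = -1.3467, Δλ = -0.1688 rad, the forward-azimuth formula gives
θ = atan2( sin Δλ cos φ₂ , cos φ₁ sin φ₂ − sin φ₁ cos φ₂ cos Δλ ) = atan2(-0.0373, -0.4355) = -175.10°.
Adding 360° brings this into [0°, 360°): 184.9°.

184.9°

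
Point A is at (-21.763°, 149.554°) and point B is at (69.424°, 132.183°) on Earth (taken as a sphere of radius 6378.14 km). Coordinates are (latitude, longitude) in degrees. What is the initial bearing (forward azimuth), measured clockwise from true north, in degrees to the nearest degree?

With φ₁ = -0.3798, φ₂ = 1.2117, Δλ = -0.3032 rad, the forward-azimuth formula gives
θ = atan2( sin Δλ cos φ₂ , cos φ₁ sin φ₂ − sin φ₁ cos φ₂ cos Δλ ) = atan2(-0.1049, 0.9938) = -6.03°.
Adding 360° brings this into [0°, 360°): 354°.

354°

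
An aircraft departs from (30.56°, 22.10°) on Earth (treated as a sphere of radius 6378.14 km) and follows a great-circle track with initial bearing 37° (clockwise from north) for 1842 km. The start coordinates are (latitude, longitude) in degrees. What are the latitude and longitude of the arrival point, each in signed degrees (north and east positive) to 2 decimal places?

43.10°, 35.68°

Angular distance δ = d/R = 1842/6378.14 = 0.28880 rad; initial bearing θ = 0.6458 rad.
sin φ₂ = sin φ₁ cos δ + cos φ₁ sin δ cos θ = (0.5084)(0.9586) + (0.8611)(0.2848)(0.7986) = 0.6832, so φ₂ = 43.10°.
Δλ = atan2(sin θ sin δ cos φ₁, cos δ − sin φ₁ sin φ₂) = atan2(0.1476, 0.6112) = 13.576°.
λ₂ = 22.100° + 13.576° = 35.68°.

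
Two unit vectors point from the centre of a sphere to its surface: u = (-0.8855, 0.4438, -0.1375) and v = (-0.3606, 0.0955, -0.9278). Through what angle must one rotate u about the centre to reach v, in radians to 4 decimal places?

1.0595 rad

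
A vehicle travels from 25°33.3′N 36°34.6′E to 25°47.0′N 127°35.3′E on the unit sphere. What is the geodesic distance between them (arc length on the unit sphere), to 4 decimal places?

In radians: φ₁ = 0.4460, φ₂ = 0.4500, Δλ = 91.012° = 1.5885 rad.
cos c = sin φ₁ sin φ₂ + cos φ₁ cos φ₂ cos Δλ = (0.4314)(0.4350) + (0.9022)(0.9004)(-0.0177) = 0.17329,
so c = arccos(0.17329) = 1.39662 rad.
On the unit sphere the arc length equals the central angle: 1.3966.

1.3966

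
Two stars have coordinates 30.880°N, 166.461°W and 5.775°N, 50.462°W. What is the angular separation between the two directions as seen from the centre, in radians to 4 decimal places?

In radians: φ₁ = 0.5390, φ₂ = 0.1008, Δλ = 115.999° = 2.0246 rad.
cos c = sin φ₁ sin φ₂ + cos φ₁ cos φ₂ cos Δλ = (0.5132)(0.1006) + (0.8582)(0.9949)(-0.4384) = -0.32266,
so c = arccos(-0.32266) = 1.89934 rad.
So the angular separation is 1.8993 rad.

1.8993 rad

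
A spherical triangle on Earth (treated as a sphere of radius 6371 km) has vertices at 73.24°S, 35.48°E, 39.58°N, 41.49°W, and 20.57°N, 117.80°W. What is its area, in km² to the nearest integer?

Side lengths (central angles): a = 1.1651, b = 2.1866, c = 2.1652 rad; semiperimeter s = 2.7584.
By l'Huilier's theorem, tan(E/4) = √[tan(s/2) tan((s−a)/2) tan((s−b)/2) tan((s−c)/2)], giving spherical excess E = 2.4114 rad.
Area = E·R² = 2.4114 × (6371)² ≈ 97877114 km².

97877114 km²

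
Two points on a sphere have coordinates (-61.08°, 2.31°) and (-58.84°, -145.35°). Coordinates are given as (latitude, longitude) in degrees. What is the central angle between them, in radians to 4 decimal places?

With latitudes φ₁ = -61.080°, φ₂ = -58.840° and longitude difference Δλ = -147.660°:
cos c = sin φ₁ sin φ₂ + cos φ₁ cos φ₂ cos Δλ = (-0.8753)(-0.8557) + (0.4836)(0.5174)(-0.8449) = 0.53760,
so c = arccos(0.53760) = 1.00320 rad.
So the angular separation is 1.0032 rad.

1.0032 rad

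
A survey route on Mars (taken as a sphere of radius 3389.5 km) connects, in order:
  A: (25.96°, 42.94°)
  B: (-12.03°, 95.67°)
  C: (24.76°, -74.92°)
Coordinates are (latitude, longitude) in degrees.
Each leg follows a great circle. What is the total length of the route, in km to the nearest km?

Leg A→B: central angle 1.1138 rad, distance 3775.1 km.
Leg B→C: central angle 2.8705 rad, distance 9729.4 km.
Total: 3775.1 + 9729.4 ≈ 13505 km.

13505 km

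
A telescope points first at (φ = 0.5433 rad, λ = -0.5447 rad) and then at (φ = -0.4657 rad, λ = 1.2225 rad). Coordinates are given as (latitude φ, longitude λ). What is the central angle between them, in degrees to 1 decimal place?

With latitudes φ₁ = 31.129°, φ₂ = -26.683° and longitude difference Δλ = 101.253°:
cos c = sin φ₁ sin φ₂ + cos φ₁ cos φ₂ cos Δλ = (0.5170)(-0.4490) + (0.8560)(0.8935)(-0.1951) = -0.38140,
so c = arccos(-0.38140) = 1.96210 rad.
So the angular separation is 112.4°.

112.4°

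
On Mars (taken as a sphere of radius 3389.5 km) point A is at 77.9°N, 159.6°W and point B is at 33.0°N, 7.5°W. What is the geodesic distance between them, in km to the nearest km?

With latitudes φ₁ = 77.900°, φ₂ = 33.000° and longitude difference Δλ = 152.100°:
Haversine: a = sin²(Δφ/2) + cos φ₁ cos φ₂ sin²(Δλ/2) = 0.1458 + (0.2096)(0.8387)(0.9419) = 0.31141.
Central angle c = 2·arcsin(√a) = 1.18406 rad.
Distance = R·c = 3389.5 × 1.1841 ≈ 4013 km.

4013 km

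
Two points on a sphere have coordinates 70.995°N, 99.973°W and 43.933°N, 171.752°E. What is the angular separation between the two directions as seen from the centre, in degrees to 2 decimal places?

Let φ₁ = 1.2391 rad, φ₂ = 0.7668 rad, and Δλ = -1.5407 rad.
Haversine: a = sin²(Δφ/2) + cos φ₁ cos φ₂ sin²(Δλ/2) = 0.0547 + (0.3257)(0.7202)(0.4849) = 0.16847.
Central angle c = 2·arcsin(√a) = 0.84590 rad.
So the angular separation is 48.47°.

48.47°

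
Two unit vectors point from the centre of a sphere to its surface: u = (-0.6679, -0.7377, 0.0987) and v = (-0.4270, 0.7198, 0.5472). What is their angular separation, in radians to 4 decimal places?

u·v = -0.1918; |u| = 1.0000, |v| = 0.9999.
cos θ = (u·v)/(|u||v|) = -0.1918, so θ = 1.7638 rad.

1.7638 rad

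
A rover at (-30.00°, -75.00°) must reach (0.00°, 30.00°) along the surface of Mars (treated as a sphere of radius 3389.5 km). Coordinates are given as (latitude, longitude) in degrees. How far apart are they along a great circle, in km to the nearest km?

6090 km

In radians: φ₁ = -0.5236, φ₂ = 0.0000, Δλ = 105.000° = 1.8326 rad.
Haversine: a = sin²(Δφ/2) + cos φ₁ cos φ₂ sin²(Δλ/2) = 0.0670 + (0.8660)(1.0000)(0.6294) = 0.61207.
Central angle c = 2·arcsin(√a) = 1.79686 rad.
Distance = R·c = 3389.5 × 1.7969 ≈ 6090 km.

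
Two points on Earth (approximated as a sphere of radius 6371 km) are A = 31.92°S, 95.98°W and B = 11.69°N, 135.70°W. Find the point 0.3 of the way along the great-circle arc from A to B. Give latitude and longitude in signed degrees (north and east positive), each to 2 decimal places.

-19.52°, -109.51°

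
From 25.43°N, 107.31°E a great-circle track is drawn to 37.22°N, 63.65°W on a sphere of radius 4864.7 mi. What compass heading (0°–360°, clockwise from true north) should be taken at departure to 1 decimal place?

Δλ = -170.960° = -2.9838 rad.
y = sin Δλ · cos φ₂ = (-0.1571)(0.7963) = -0.1251
x = cos φ₁ sin φ₂ − sin φ₁ cos φ₂ cos Δλ = (0.9031)(0.6049) − (0.4294)(0.7963)(-0.9876) = 0.8840
θ = atan2(y, x) = -8.06°; adding 360° gives 351.9°.

351.9°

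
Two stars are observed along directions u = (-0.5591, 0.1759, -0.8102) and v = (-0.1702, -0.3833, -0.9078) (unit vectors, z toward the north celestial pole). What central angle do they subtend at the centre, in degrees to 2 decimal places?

u·v = 0.7632; |u| = 1.0000, |v| = 1.0000.
cos θ = (u·v)/(|u||v|) = 0.7633, so θ = 40.25°.

40.25°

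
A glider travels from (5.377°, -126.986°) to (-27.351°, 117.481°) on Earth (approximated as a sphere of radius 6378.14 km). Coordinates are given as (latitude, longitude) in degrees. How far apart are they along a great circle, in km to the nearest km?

Let φ₁ = 0.0938 rad, φ₂ = -0.4774 rad, and Δλ = -2.0164 rad.
cos c = sin φ₁ sin φ₂ + cos φ₁ cos φ₂ cos Δλ = (0.0937)(-0.4594) + (0.9956)(0.8882)(-0.4310) = -0.42421,
so c = arccos(-0.42421) = 2.00889 rad.
Distance = R·c = 6378.14 × 2.0089 ≈ 12813 km.

12813 km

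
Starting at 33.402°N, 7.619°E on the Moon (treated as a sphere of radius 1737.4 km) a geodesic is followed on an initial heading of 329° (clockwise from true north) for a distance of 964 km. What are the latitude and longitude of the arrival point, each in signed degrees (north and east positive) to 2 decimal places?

57.66°, -22.86°

Angular distance δ = d/R = 964/1737.4 = 0.55485 rad; initial bearing θ = 5.7421 rad.
sin φ₂ = sin φ₁ cos δ + cos φ₁ sin δ cos θ = (0.5505)(0.8500) + (0.8348)(0.5268)(0.8572) = 0.8449, so φ₂ = 57.66°.
Δλ = atan2(sin θ sin δ cos φ₁, cos δ − sin φ₁ sin φ₂) = atan2(-0.2265, 0.3848) = -30.480°.
λ₂ = 7.619° − 30.480° = -22.86°.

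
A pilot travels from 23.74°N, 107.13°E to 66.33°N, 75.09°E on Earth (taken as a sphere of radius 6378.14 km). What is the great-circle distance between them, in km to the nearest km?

Let φ₁ = 0.4143 rad, φ₂ = 1.1577 rad, and Δλ = -0.5592 rad.
cos c = sin φ₁ sin φ₂ + cos φ₁ cos φ₂ cos Δλ = (0.4026)(0.9159) + (0.9154)(0.4015)(0.8477) = 0.68024,
so c = arccos(0.68024) = 0.82271 rad.
Distance = R·c = 6378.14 × 0.8227 ≈ 5247 km.

5247 km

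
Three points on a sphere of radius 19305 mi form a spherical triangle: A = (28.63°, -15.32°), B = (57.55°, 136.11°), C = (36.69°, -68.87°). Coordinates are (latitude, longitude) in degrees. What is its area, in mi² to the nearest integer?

Side lengths (central angles): a = 1.4564, b = 0.7891, c = 1.5801 rad; semiperimeter s = 1.9128.
By l'Huilier's theorem, tan(E/4) = √[tan(s/2) tan((s−a)/2) tan((s−b)/2) tan((s−c)/2)], giving spherical excess E = 0.7377 rad.
Area = E·R² = 0.7377 × (19305)² ≈ 274925175 mi².

274925175 mi²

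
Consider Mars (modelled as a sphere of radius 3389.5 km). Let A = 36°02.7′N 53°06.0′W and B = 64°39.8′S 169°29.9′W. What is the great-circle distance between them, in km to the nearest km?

With latitudes φ₁ = 36.045°, φ₂ = -64.663° and longitude difference Δλ = -116.398°:
cos c = sin φ₁ sin φ₂ + cos φ₁ cos φ₂ cos Δλ = (0.5884)(-0.9038) + (0.8086)(0.4279)(-0.4446) = -0.68566,
so c = arccos(-0.68566) = 2.32630 rad.
Distance = R·c = 3389.5 × 2.3263 ≈ 7885 km.

7885 km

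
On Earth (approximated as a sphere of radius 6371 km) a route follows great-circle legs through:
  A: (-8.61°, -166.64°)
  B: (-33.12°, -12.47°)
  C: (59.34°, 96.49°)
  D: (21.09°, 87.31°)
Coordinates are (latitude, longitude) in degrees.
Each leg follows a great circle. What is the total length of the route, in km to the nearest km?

33123 km

Leg A→B: central angle 2.2964 rad, distance 14630.1 km.
Leg B→C: central angle 2.2253 rad, distance 14177.5 km.
Leg C→D: central angle 0.6774 rad, distance 4315.5 km.
Total: 14630.1 + 14177.5 + 4315.5 ≈ 33123 km.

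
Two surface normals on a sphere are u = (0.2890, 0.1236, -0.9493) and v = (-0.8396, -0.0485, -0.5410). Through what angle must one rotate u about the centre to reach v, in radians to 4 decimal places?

u·v = 0.2649; |u| = 1.0000, |v| = 1.0000.
cos θ = (u·v)/(|u||v|) = 0.2649, so θ = 1.3027 rad.

1.3027 rad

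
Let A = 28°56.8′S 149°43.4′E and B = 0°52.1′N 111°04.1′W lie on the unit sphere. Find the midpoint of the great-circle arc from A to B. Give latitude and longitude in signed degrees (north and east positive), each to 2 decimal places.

-21.04°, -156.20°

Central angle δ = 1.7187 rad. Interpolating on the sphere with fraction f = 0.5:
P = [sin((1−f)δ)·A + sin(fδ)·B] / sin δ = 0.7658·A + 0.7658·B in Cartesian coordinates,
giving P = (-0.8540, -0.3766, -0.3590), i.e. latitude -21.04°, longitude -156.20°.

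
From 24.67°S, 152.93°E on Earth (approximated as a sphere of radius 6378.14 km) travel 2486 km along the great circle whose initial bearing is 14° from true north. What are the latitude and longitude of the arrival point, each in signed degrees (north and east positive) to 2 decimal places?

Angular distance δ = d/R = 2486/6378.14 = 0.38977 rad; initial bearing θ = 0.2443 rad.
sin φ₂ = sin φ₁ cos δ + cos φ₁ sin δ cos θ = (-0.4174)(0.9250) + (0.9087)(0.3800)(0.9703) = -0.0510, so φ₂ = -2.93°.
Δλ = atan2(sin θ sin δ cos φ₁, cos δ − sin φ₁ sin φ₂) = atan2(0.0835, 0.9037) = 5.281°.
λ₂ = 152.930° + 5.281° = 158.21°.

-2.93°, 158.21°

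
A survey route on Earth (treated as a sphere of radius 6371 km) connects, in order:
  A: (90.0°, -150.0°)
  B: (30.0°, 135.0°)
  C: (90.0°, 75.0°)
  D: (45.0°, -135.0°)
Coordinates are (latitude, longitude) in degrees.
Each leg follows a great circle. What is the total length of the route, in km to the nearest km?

18347 km

Leg A→B: central angle 1.0472 rad, distance 6671.7 km.
Leg B→C: central angle 1.0472 rad, distance 6671.7 km.
Leg C→D: central angle 0.7854 rad, distance 5003.8 km.
Total: 6671.7 + 6671.7 + 5003.8 ≈ 18347 km.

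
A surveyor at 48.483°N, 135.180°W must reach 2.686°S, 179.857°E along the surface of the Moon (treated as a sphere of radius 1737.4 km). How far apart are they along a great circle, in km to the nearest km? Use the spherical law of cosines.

1950 km

With latitudes φ₁ = 48.483°, φ₂ = -2.686° and longitude difference Δλ = -44.963°:
cos c = sin φ₁ sin φ₂ + cos φ₁ cos φ₂ cos Δλ = (0.7488)(-0.0469) + (0.6628)(0.9989)(0.7076) = 0.43340,
so c = arccos(0.43340) = 1.12254 rad.
Distance = R·c = 1737.4 × 1.1225 ≈ 1950 km.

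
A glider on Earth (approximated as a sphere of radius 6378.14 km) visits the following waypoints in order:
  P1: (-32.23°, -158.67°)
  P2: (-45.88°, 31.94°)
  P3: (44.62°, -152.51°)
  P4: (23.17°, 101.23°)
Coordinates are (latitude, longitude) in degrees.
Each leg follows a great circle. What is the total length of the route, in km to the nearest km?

40362 km

Leg P1→P2: central angle 1.7680 rad, distance 11276.8 km.
Leg P2→P3: central angle 3.0827 rad, distance 19661.7 km.
Leg P3→P4: central angle 1.4775 rad, distance 9423.8 km.
Total: 11276.8 + 19661.7 + 9423.8 ≈ 40362 km.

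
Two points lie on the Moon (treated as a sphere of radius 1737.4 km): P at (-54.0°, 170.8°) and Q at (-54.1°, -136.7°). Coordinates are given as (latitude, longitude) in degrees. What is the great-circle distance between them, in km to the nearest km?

Let φ₁ = -0.9425 rad, φ₂ = -0.9442 rad, and Δλ = 0.9163 rad.
cos c = sin φ₁ sin φ₂ + cos φ₁ cos φ₂ cos Δλ = (-0.8090)(-0.8100) + (0.5878)(0.5864)(0.6088) = 0.86515,
so c = arccos(0.86515) = 0.52534 rad.
Distance = R·c = 1737.4 × 0.5253 ≈ 913 km.

913 km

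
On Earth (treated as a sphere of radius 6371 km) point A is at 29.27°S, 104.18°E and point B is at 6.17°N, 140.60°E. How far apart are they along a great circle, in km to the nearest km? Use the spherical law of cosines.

Let φ₁ = -0.5109 rad, φ₂ = 0.1077 rad, and Δλ = 0.6356 rad.
cos c = sin φ₁ sin φ₂ + cos φ₁ cos φ₂ cos Δλ = (-0.4889)(0.1075) + (0.8723)(0.9942)(0.8047) = 0.64533,
so c = arccos(0.64533) = 0.86934 rad.
Distance = R·c = 6371 × 0.8693 ≈ 5539 km.

5539 km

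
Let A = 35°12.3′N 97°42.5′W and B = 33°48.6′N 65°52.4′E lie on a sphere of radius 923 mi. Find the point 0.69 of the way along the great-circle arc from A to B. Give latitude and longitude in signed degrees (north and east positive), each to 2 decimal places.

65.65°, 46.55°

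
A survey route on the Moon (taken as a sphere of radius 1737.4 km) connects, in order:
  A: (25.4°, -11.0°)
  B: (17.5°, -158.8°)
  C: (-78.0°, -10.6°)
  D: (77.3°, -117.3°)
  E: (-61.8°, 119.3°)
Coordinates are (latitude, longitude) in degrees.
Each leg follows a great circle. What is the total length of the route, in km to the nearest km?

17170 km

Leg A→B: central angle 2.2143 rad, distance 3847.2 km.
Leg B→C: central angle 2.0518 rad, distance 3564.8 km.
Leg C→D: central angle 2.8854 rad, distance 5013.0 km.
Leg D→E: central angle 2.7311 rad, distance 4745.0 km.
Total: 3847.2 + 3564.8 + 5013.0 + 4745.0 ≈ 17170 km.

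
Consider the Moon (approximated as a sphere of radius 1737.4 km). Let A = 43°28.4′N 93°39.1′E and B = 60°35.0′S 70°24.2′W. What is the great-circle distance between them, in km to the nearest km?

4864 km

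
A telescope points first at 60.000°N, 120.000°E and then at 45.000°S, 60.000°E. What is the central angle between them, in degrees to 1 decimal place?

Let φ₁ = 1.0472 rad, φ₂ = -0.7854 rad, and Δλ = -1.0472 rad.
cos c = sin φ₁ sin φ₂ + cos φ₁ cos φ₂ cos Δλ = (0.8660)(-0.7071) + (0.5000)(0.7071)(0.5000) = -0.43560,
so c = arccos(-0.43560) = 2.02150 rad.
So the angular separation is 115.8°.

115.8°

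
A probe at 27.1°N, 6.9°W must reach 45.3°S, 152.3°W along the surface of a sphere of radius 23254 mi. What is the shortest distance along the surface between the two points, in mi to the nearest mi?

59685 mi

With latitudes φ₁ = 27.100°, φ₂ = -45.300° and longitude difference Δλ = -145.400°:
cos c = sin φ₁ sin φ₂ + cos φ₁ cos φ₂ cos Δλ = (0.4555)(-0.7108) + (0.8902)(0.7034)(-0.8231) = -0.83923,
so c = arccos(-0.83923) = 2.56665 rad.
Distance = R·c = 23254 × 2.5667 ≈ 59685 mi.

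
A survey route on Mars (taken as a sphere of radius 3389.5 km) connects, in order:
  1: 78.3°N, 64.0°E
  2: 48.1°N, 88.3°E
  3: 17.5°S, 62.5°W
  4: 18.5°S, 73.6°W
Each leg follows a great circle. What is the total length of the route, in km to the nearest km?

Leg 1→2: central angle 0.5505 rad, distance 1865.8 km.
Leg 2→3: central angle 2.4651 rad, distance 8355.6 km.
Leg 3→4: central angle 0.1850 rad, distance 627.2 km.
Total: 1865.8 + 8355.6 + 627.2 ≈ 10849 km.

10849 km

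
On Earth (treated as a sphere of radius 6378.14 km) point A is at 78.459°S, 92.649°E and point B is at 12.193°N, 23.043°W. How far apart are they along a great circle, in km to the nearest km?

11907 km

Let φ₁ = -1.3694 rad, φ₂ = 0.2128 rad, and Δλ = -2.0192 rad.
cos c = sin φ₁ sin φ₂ + cos φ₁ cos φ₂ cos Δλ = (-0.9798)(0.2112) + (0.2001)(0.9774)(-0.4335) = -0.29172,
so c = arccos(-0.29172) = 1.86682 rad.
Distance = R·c = 6378.14 × 1.8668 ≈ 11907 km.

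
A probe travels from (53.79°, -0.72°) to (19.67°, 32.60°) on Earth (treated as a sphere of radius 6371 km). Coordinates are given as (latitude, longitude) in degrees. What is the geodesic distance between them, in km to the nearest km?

4734 km

With latitudes φ₁ = 53.790°, φ₂ = 19.670° and longitude difference Δλ = 33.320°:
Haversine: a = sin²(Δφ/2) + cos φ₁ cos φ₂ sin²(Δλ/2) = 0.0861 + (0.5907)(0.9416)(0.0822) = 0.13179.
Central angle c = 2·arcsin(√a) = 0.74303 rad.
Distance = R·c = 6371 × 0.7430 ≈ 4734 km.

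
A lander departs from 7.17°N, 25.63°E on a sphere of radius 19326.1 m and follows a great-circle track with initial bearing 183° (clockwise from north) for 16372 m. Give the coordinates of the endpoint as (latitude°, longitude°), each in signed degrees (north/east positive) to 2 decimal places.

-41.29°, 22.64°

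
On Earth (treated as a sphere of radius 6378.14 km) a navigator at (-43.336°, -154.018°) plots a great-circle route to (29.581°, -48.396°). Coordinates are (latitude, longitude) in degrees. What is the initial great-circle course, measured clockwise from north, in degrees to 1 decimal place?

Δλ = 105.622° = 1.8435 rad.
y = sin Δλ · cos φ₂ = (0.9631)(0.8697) = 0.8375
x = cos φ₁ sin φ₂ − sin φ₁ cos φ₂ cos Δλ = (0.7273)(0.4937) − (-0.6863)(0.8697)(-0.2693) = 0.1983
θ = atan2(y, x) = 76.68°, so the bearing is 76.7°.

76.7°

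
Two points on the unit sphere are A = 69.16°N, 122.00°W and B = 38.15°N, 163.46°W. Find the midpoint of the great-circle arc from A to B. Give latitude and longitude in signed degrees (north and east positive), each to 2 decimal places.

Central angle δ = 0.6649 rad. Interpolating on the sphere with fraction f = 0.5:
P = [sin((1−f)δ)·A + sin(fδ)·B] / sin δ = 0.5290·A + 0.5290·B in Cartesian coordinates,
giving P = (-0.4985, -0.2780, 0.8211), i.e. latitude 55.20°, longitude -150.85°.

55.20°, -150.85°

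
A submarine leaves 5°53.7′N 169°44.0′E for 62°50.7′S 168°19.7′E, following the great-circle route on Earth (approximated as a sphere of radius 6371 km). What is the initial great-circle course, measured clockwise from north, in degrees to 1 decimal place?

180.7°

With φ₁ = 0.1029, φ₂ = -1.0969, Δλ = -0.0245 rad, the forward-azimuth formula gives
θ = atan2( sin Δλ cos φ₂ , cos φ₁ sin φ₂ − sin φ₁ cos φ₂ cos Δλ ) = atan2(-0.0112, -0.9319) = -179.31°.
Adding 360° brings this into [0°, 360°): 180.7°.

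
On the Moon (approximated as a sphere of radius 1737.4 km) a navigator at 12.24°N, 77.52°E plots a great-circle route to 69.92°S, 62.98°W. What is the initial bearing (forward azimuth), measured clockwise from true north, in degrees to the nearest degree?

With φ₁ = 0.2136, φ₂ = -1.2203, Δλ = -2.4522 rad, the forward-azimuth formula gives
θ = atan2( sin Δλ cos φ₂ , cos φ₁ sin φ₂ − sin φ₁ cos φ₂ cos Δλ ) = atan2(-0.2184, -0.8617) = -165.78°.
Adding 360° brings this into [0°, 360°): 194°.

194°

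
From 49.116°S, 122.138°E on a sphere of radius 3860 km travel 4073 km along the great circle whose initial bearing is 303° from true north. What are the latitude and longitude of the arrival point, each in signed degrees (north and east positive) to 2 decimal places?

Angular distance δ = d/R = 4073/3860 = 1.05518 rad; initial bearing θ = 5.2883 rad.
sin φ₂ = sin φ₁ cos δ + cos φ₁ sin δ cos θ = (-0.7560)(0.4931) + (0.6545)(0.8700)(0.5446) = -0.0626, so φ₂ = -3.59°.
Δλ = atan2(sin θ sin δ cos φ₁, cos δ − sin φ₁ sin φ₂) = atan2(-0.4776, 0.4457) = -46.976°.
λ₂ = 122.138° − 46.976° = 75.16°.

-3.59°, 75.16°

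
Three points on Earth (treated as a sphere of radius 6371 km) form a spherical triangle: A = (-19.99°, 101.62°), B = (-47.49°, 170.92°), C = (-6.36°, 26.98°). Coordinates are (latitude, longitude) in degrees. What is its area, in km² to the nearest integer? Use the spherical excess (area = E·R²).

34810284 km²

Side lengths (central angles): a = 2.0502, b = 1.2815, c = 1.0742 rad; semiperimeter s = 2.2029.
By l'Huilier's theorem, tan(E/4) = √[tan(s/2) tan((s−a)/2) tan((s−b)/2) tan((s−c)/2)], giving spherical excess E = 0.8576 rad.
Area = E·R² = 0.8576 × (6371)² ≈ 34810284 km².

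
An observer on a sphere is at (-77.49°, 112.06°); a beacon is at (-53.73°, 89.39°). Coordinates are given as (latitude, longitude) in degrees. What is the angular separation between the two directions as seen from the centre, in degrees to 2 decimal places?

25.13°

In radians: φ₁ = -1.3525, φ₂ = -0.9378, Δλ = -22.670° = -0.3957 rad.
Haversine: a = sin²(Δφ/2) + cos φ₁ cos φ₂ sin²(Δλ/2) = 0.0424 + (0.2166)(0.5916)(0.0386) = 0.04733.
Central angle c = 2·arcsin(√a) = 0.43861 rad.
So the angular separation is 25.13°.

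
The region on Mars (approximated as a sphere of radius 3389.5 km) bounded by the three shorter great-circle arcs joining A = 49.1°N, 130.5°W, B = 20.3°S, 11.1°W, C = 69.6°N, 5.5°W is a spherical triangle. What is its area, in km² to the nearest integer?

12114898 km²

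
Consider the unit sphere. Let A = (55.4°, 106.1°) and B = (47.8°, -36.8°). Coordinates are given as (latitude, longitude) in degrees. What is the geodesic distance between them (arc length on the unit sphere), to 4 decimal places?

1.2603

With latitudes φ₁ = 55.400°, φ₂ = 47.800° and longitude difference Δλ = -142.900°:
cos c = sin φ₁ sin φ₂ + cos φ₁ cos φ₂ cos Δλ = (0.8231)(0.7408) + (0.5678)(0.6717)(-0.7976) = 0.30556,
so c = arccos(0.30556) = 1.26027 rad.
On the unit sphere the arc length equals the central angle: 1.2603.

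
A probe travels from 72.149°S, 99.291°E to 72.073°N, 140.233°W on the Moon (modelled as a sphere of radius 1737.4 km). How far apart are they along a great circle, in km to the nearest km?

4926 km

In radians: φ₁ = -1.2592, φ₂ = 1.2579, Δλ = 120.476° = 2.1027 rad.
Haversine: a = sin²(Δφ/2) + cos φ₁ cos φ₂ sin²(Δλ/2) = 0.9056 + (0.3065)(0.3078)(0.7536) = 0.97675.
Central angle c = 2·arcsin(√a) = 2.83543 rad.
Distance = R·c = 1737.4 × 2.8354 ≈ 4926 km.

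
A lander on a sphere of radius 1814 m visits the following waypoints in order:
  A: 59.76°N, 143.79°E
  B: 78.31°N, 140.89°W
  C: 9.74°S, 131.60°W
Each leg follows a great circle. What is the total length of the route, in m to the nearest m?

3721 m

Leg A→B: central angle 0.5118 rad, distance 928.4 m.
Leg B→C: central angle 1.5394 rad, distance 2792.4 m.
Total: 928.4 + 2792.4 ≈ 3721 m.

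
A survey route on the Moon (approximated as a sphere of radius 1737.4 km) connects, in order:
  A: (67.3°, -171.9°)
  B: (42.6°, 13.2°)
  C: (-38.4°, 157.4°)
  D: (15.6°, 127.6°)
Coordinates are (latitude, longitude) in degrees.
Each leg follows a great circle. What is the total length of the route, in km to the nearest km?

Leg A→B: central angle 1.2223 rad, distance 2123.6 km.
Leg B→C: central angle 2.6645 rad, distance 4629.3 km.
Leg C→D: central angle 1.0610 rad, distance 1843.4 km.
Total: 2123.6 + 4629.3 + 1843.4 ≈ 8596 km.

8596 km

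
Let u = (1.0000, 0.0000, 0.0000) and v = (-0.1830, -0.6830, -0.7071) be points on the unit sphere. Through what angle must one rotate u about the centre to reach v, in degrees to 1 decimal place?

100.5°

u·v = -0.1830; |u| = 1.0000, |v| = 1.0000.
cos θ = (u·v)/(|u||v|) = -0.1830, so θ = 100.5°.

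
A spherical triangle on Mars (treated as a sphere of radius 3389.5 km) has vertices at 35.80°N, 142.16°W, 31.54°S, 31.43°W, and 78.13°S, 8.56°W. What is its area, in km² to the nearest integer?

Side lengths (central angles): a = 0.8320, b = 2.3288, c = 2.1540 rad; semiperimeter s = 2.6574.
By l'Huilier's theorem, tan(E/4) = √[tan(s/2) tan((s−a)/2) tan((s−b)/2) tan((s−c)/2)], giving spherical excess E = 1.7657 rad.
Area = E·R² = 1.7657 × (3389.5)² ≈ 20286174 km².

20286174 km²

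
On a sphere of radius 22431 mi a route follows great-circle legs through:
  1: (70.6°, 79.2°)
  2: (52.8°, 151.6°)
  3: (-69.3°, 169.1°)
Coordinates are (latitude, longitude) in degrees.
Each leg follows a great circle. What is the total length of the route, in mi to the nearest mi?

62043 mi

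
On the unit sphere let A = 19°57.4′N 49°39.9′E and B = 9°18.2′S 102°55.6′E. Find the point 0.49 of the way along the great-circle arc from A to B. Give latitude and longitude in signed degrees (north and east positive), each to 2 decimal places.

Central angle δ = 1.0476 rad. Interpolating on the sphere with fraction f = 0.49:
P = [sin((1−f)δ)·A + sin(fδ)·B] / sin δ = 0.5879·A + 0.5669·B in Cartesian coordinates,
giving P = (0.2325, 0.9665, 0.1090), i.e. latitude 6.26°, longitude 76.47°.

6.26°, 76.47°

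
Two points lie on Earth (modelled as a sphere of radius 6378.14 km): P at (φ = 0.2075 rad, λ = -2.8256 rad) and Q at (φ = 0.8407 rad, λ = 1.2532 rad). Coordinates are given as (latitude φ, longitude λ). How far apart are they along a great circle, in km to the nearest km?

11518 km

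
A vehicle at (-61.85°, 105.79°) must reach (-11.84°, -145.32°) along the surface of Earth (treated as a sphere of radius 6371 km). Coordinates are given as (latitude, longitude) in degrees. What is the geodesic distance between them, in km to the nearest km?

Let φ₁ = -1.0795 rad, φ₂ = -0.2066 rad, and Δλ = 1.9005 rad.
Haversine: a = sin²(Δφ/2) + cos φ₁ cos φ₂ sin²(Δλ/2) = 0.1787 + (0.4718)(0.9787)(0.6619) = 0.48429.
Central angle c = 2·arcsin(√a) = 1.53937 rad.
Distance = R·c = 6371 × 1.5394 ≈ 9807 km.

9807 km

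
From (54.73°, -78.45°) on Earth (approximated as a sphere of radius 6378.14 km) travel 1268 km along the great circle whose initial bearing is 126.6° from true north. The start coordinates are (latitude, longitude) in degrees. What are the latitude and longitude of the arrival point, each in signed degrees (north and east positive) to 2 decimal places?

47.09°, -64.98°

Angular distance δ = d/R = 1268/6378.14 = 0.19880 rad; initial bearing θ = 2.2096 rad.
sin φ₂ = sin φ₁ cos δ + cos φ₁ sin δ cos θ = (0.8164)(0.9803) + (0.5774)(0.1975)(-0.5962) = 0.7324, so φ₂ = 47.09°.
Δλ = atan2(sin θ sin δ cos φ₁, cos δ − sin φ₁ sin φ₂) = atan2(0.0916, 0.3824) = 13.465°.
λ₂ = -78.450° + 13.465° = -64.98°.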